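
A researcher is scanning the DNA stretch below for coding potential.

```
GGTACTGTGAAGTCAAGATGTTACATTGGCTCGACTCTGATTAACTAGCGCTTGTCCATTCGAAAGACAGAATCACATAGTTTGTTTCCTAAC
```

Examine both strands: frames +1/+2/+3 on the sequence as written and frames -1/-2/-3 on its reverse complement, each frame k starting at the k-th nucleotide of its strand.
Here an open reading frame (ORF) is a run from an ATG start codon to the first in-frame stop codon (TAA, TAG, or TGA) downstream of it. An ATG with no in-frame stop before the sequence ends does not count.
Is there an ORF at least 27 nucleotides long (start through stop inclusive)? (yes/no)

yes

Reverse complement (5'→3'): GTTAGGAAACAAACTATGTGATTCTGTCTTTCGAATGGACAAGCGCTAGTTAATCAGAGTCGAGCCAATGTAACATCTTGACTTCACAGTACC
Frame +1: GGT ACT GTG AAG TCA AGA TGT TAC ATT GGC TCG ACT CTG ATT AAC TAG CGC TTG TCC ATT CGA AAG ACA GAA TCA CAT AGT TTG TTT CCT AAC — no ATG→stop ORF.
Frame +2: GTA CTG TGA AGT CAA GAT GTT ACA TTG GCT CGA CTC TGA TTA ACT AGC GCT TGT CCA TTC GAA AGA CAG AAT CAC ATA GTT TGT TTC CTA — no ATG→stop ORF.
Frame +3: TAC TGT GAA GTC AAG ATG TTA CAT TGG CTC GAC TCT GAT TAA CTA GCG CTT GTC CAT TCG AAA GAC AGA ATC ACA TAG TTT GTT TCC TAA — ATG at 18, stop TAA at 42 → 27 nt.
Frame -1: GTT AGG AAA CAA ACT ATG TGA TTC TGT CTT TCG AAT GGA CAA GCG CTA GTT AAT CAG AGT CGA GCC AAT GTA ACA TCT TGA CTT CAC AGT ACC — ATG at 16, stop TGA at 19 → 6 nt.
Frame -2: TTA GGA AAC AAA CTA TGT GAT TCT GTC TTT CGA ATG GAC AAG CGC TAG TTA ATC AGA GTC GAG CCA ATG TAA CAT CTT GAC TTC ACA GTA — ATG at 35, stop TAG at 47 → 15 nt; ATG at 68, stop TAA at 71 → 6 nt.
Frame -3: TAG GAA ACA AAC TAT GTG ATT CTG TCT TTC GAA TGG ACA AGC GCT AGT TAA TCA GAG TCG AGC CAA TGT AAC ATC TTG ACT TCA CAG TAC — no ATG→stop ORF.
Frame +3 has an ORF of 27 nucleotides (positions 18–44) ≥ 27, so yes.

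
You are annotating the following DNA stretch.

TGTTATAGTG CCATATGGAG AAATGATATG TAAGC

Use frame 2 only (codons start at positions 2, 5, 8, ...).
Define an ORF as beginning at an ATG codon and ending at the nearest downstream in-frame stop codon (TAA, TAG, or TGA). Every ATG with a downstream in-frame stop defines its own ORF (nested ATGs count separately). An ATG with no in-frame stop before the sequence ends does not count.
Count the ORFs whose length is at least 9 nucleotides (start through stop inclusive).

0

Frame 2: GTT ATA GTG CCA TAT GGA GAA ATG ATA TGT AAG — no ATG→stop ORF.
No ORF reaches 9 nucleotides. Count = 0.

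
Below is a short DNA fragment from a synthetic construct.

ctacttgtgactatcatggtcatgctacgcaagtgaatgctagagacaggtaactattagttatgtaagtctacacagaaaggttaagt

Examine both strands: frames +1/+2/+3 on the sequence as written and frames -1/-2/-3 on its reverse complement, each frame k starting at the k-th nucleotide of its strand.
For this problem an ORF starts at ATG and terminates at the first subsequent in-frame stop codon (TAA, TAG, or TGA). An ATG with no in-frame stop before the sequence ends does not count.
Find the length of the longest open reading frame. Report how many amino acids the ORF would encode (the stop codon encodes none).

7

Reverse complement (5'→3'): ACTTAACCTTTCTGTGTAGACTTACATAACTAATAGTTACCTGTCTCTAGCATTCACTTGCGTAGCATGACCATGATAGTCACAAGTAG
Frame +1: CTA CTT GTG ACT ATC ATG GTC ATG CTA CGC AAG TGA ATG CTA GAG ACA GGT AAC TAT TAG TTA TGT AAG TCT ACA CAG AAA GGT TAA — ATG at 16, stop TGA at 34 → 21 nt; ATG at 22, stop TGA at 34 → 15 nt; ATG at 37, stop TAG at 58 → 24 nt.
Frame +2: TAC TTG TGA CTA TCA TGG TCA TGC TAC GCA AGT GAA TGC TAG AGA CAG GTA ACT ATT AGT TAT GTA AGT CTA CAC AGA AAG GTT AAG — no ATG→stop ORF.
Frame +3: ACT TGT GAC TAT CAT GGT CAT GCT ACG CAA GTG AAT GCT AGA GAC AGG TAA CTA TTA GTT ATG TAA GTC TAC ACA GAA AGG TTA AGT — ATG at 63, stop TAA at 66 → 6 nt.
Frame -1: ACT TAA CCT TTC TGT GTA GAC TTA CAT AAC TAA TAG TTA CCT GTC TCT AGC ATT CAC TTG CGT AGC ATG ACC ATG ATA GTC ACA AGT — no ATG→stop ORF.
Frame -2: CTT AAC CTT TCT GTG TAG ACT TAC ATA ACT AAT AGT TAC CTG TCT CTA GCA TTC ACT TGC GTA GCA TGA CCA TGA TAG TCA CAA GTA — no ATG→stop ORF.
Frame -3: TTA ACC TTT CTG TGT AGA CTT ACA TAA CTA ATA GTT ACC TGT CTC TAG CAT TCA CTT GCG TAG CAT GAC CAT GAT AGT CAC AAG TAG — no ATG→stop ORF.
Longest: frame +1, positions 37–60, 24 nt = 8 codons = 7 aa. → 7 amino acids.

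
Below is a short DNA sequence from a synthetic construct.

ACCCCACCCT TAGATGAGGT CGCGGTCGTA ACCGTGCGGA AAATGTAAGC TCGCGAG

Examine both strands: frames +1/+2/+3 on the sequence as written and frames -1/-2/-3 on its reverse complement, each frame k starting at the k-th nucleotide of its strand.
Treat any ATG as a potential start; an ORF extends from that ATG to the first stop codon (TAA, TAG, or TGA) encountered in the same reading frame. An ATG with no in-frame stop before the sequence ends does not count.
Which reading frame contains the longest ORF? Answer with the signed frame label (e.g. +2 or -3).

+2

Reverse complement (5'→3'): CTCGCGAGCTTACATTTTCCGCACGGTTACGACCGCGACCTCATCTAAGGGTGGGGT
Frame +1: ACC CCA CCC TTA GAT GAG GTC GCG GTC GTA ACC GTG CGG AAA ATG TAA GCT CGC GAG — ATG at 43, stop TAA at 46 → 6 nt.
Frame +2: CCC CAC CCT TAG ATG AGG TCG CGG TCG TAA CCG TGC GGA AAA TGT AAG CTC GCG — ATG at 14, stop TAA at 29 → 18 nt.
Frame +3: CCC ACC CTT AGA TGA GGT CGC GGT CGT AAC CGT GCG GAA AAT GTA AGC TCG CGA — no ATG→stop ORF.
Frame -1: CTC GCG AGC TTA CAT TTT CCG CAC GGT TAC GAC CGC GAC CTC ATC TAA GGG TGG GGT — no ATG→stop ORF.
Frame -2: TCG CGA GCT TAC ATT TTC CGC ACG GTT ACG ACC GCG ACC TCA TCT AAG GGT GGG — no ATG→stop ORF.
Frame -3: CGC GAG CTT ACA TTT TCC GCA CGG TTA CGA CCG CGA CCT CAT CTA AGG GTG GGG — no ATG→stop ORF.
Longest ORF is 18 nt in frame +2 (positions 14–31).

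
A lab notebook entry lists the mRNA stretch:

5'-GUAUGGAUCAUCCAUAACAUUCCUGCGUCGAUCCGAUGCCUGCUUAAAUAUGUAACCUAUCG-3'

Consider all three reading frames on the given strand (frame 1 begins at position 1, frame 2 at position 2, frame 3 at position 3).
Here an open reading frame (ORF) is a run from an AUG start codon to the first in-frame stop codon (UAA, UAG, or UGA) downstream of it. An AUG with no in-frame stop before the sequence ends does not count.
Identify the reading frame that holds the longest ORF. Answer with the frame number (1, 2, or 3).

Frame 1: GUA UGG AUC AUC CAU AAC AUU CCU GCG UCG AUC CGA UGC CUG CUU AAA UAU GUA ACC UAU — no AUG→stop ORF.
Frame 2: UAU GGA UCA UCC AUA ACA UUC CUG CGU CGA UCC GAU GCC UGC UUA AAU AUG UAA CCU AUC — AUG at 50, stop UAA at 53 → 6 nt.
Frame 3: AUG GAU CAU CCA UAA CAU UCC UGC GUC GAU CCG AUG CCU GCU UAA AUA UGU AAC CUA UCG — AUG at 3, stop UAA at 15 → 15 nt; AUG at 36, stop UAA at 45 → 12 nt.
Longest ORF is 15 nt in frame 3 (positions 3–17).

3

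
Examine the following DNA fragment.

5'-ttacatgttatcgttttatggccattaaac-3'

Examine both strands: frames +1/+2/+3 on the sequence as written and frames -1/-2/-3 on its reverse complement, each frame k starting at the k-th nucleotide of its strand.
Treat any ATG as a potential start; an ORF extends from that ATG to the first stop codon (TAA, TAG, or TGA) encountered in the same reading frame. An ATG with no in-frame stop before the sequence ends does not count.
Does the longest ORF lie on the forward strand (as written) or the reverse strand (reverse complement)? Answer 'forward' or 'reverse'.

Reverse complement (5'→3'): GTTTAATGGCCATAAAACGATAACATGTAA
Frame +1: TTA CAT GTT ATC GTT TTA TGG CCA TTA AAC — no ATG→stop ORF.
Frame +2: TAC ATG TTA TCG TTT TAT GGC CAT TAA — ATG at 5, stop TAA at 26 → 24 nt.
Frame +3: ACA TGT TAT CGT TTT ATG GCC ATT AAA — no ATG→stop ORF.
Frame -1: GTT TAA TGG CCA TAA AAC GAT AAC ATG TAA — ATG at 25, stop TAA at 28 → 6 nt.
Frame -2: TTT AAT GGC CAT AAA ACG ATA ACA TGT — no ATG→stop ORF.
Frame -3: TTA ATG GCC ATA AAA CGA TAA CAT GTA — ATG at 6, stop TAA at 21 → 18 nt.
Forward-strand max 24 nt; reverse-strand max 18 nt. The forward strand has the longer ORF.

forward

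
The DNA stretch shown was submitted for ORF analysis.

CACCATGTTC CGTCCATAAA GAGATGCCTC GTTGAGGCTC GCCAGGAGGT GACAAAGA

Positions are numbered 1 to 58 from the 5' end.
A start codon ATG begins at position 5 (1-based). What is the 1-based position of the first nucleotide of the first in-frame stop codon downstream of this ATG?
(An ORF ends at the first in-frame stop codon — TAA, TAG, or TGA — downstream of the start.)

17

Codons from position 5: ATG (5–7), TTC (8–10), CGT (11–13), CCA (14–16), TAA (17–19).
TAA is a stop codon; it begins at position 17.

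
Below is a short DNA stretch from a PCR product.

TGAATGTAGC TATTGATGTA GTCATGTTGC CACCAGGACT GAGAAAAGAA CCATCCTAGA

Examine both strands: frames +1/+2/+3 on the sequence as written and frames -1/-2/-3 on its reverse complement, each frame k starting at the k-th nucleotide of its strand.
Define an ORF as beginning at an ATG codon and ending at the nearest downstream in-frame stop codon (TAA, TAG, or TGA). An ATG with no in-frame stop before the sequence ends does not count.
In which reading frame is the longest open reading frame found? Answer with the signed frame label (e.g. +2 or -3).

Reverse complement (5'→3'): TCTAGGATGGTTCTTTTCTCAGTCCTGGTGGCAACATGACTACATCAATAGCTACATTCA
Frame +1: TGA ATG TAG CTA TTG ATG TAG TCA TGT TGC CAC CAG GAC TGA GAA AAG AAC CAT CCT AGA — ATG at 4, stop TAG at 7 → 6 nt; ATG at 16, stop TAG at 19 → 6 nt.
Frame +2: GAA TGT AGC TAT TGA TGT AGT CAT GTT GCC ACC AGG ACT GAG AAA AGA ACC ATC CTA — no ATG→stop ORF.
Frame +3: AAT GTA GCT ATT GAT GTA GTC ATG TTG CCA CCA GGA CTG AGA AAA GAA CCA TCC TAG — ATG at 24, stop TAG at 57 → 36 nt.
Frame -1: TCT AGG ATG GTT CTT TTC TCA GTC CTG GTG GCA ACA TGA CTA CAT CAA TAG CTA CAT TCA — ATG at 7, stop TGA at 37 → 33 nt.
Frame -2: CTA GGA TGG TTC TTT TCT CAG TCC TGG TGG CAA CAT GAC TAC ATC AAT AGC TAC ATT — no ATG→stop ORF.
Frame -3: TAG GAT GGT TCT TTT CTC AGT CCT GGT GGC AAC ATG ACT ACA TCA ATA GCT ACA TTC — no ATG→stop ORF.
Longest ORF is 36 nt in frame +3 (positions 24–59).

+3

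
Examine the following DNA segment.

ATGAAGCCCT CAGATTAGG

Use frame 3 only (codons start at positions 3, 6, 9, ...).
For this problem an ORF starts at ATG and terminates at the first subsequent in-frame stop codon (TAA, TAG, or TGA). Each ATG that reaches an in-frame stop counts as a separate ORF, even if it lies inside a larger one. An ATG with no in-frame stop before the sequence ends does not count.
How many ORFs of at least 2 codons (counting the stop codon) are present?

0

Frame 3: GAA GCC CTC AGA TTA — no ATG→stop ORF.
No ORF reaches 2 codons. Count = 0.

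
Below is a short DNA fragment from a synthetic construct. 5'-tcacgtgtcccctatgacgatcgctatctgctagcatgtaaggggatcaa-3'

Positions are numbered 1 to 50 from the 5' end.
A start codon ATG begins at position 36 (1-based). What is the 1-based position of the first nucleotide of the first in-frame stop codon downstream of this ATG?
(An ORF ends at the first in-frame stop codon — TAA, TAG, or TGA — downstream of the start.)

Codons from position 36: ATG (36–38), TAA (39–41).
TAA is a stop codon; it begins at position 39.

39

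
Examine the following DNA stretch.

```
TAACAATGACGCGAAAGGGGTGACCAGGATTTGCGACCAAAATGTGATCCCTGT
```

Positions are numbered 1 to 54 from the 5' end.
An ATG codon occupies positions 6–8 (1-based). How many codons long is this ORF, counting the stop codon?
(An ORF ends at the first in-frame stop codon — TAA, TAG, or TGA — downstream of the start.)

Codons from position 6: ATG (6–8), ACG (9–11), CGA (12–14), AAG (15–17), GGG (18–20), TGA (21–23).
TGA is the first in-frame stop; that's 6 codons including the stop.

6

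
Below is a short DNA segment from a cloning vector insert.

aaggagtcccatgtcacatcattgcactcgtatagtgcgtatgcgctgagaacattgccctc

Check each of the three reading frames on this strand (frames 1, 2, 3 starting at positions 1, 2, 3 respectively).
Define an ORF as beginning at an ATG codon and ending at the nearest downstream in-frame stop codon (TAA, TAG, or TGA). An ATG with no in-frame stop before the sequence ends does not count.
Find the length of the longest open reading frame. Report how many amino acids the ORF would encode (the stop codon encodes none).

12

Frame 1: AAG GAG TCC CAT GTC ACA TCA TTG CAC TCG TAT AGT GCG TAT GCG CTG AGA ACA TTG CCC — no ATG→stop ORF.
Frame 2: AGG AGT CCC ATG TCA CAT CAT TGC ACT CGT ATA GTG CGT ATG CGC TGA GAA CAT TGC CCT — ATG at 11, stop TGA at 47 → 39 nt; ATG at 41, stop TGA at 47 → 9 nt.
Frame 3: GGA GTC CCA TGT CAC ATC ATT GCA CTC GTA TAG TGC GTA TGC GCT GAG AAC ATT GCC CTC — no ATG→stop ORF.
Longest: frame 2, positions 11–49, 39 nt = 13 codons = 12 aa. → 12 amino acids.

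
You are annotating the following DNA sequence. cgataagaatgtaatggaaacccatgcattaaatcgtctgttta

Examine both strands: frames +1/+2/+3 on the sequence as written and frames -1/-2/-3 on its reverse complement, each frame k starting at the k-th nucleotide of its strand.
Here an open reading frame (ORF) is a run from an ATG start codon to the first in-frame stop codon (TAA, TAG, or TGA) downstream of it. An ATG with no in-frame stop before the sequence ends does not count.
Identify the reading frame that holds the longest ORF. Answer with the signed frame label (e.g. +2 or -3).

Reverse complement (5'→3'): TAAACAGACGATTTAATGCATGGGTTTCCATTACATTCTTATCG
Frame +1: CGA TAA GAA TGT AAT GGA AAC CCA TGC ATT AAA TCG TCT GTT — no ATG→stop ORF.
Frame +2: GAT AAG AAT GTA ATG GAA ACC CAT GCA TTA AAT CGT CTG TTT — no ATG→stop ORF.
Frame +3: ATA AGA ATG TAA TGG AAA CCC ATG CAT TAA ATC GTC TGT TTA — ATG at 9, stop TAA at 12 → 6 nt; ATG at 24, stop TAA at 30 → 9 nt.
Frame -1: TAA ACA GAC GAT TTA ATG CAT GGG TTT CCA TTA CAT TCT TAT — no ATG→stop ORF.
Frame -2: AAA CAG ACG ATT TAA TGC ATG GGT TTC CAT TAC ATT CTT ATC — no ATG→stop ORF.
Frame -3: AAC AGA CGA TTT AAT GCA TGG GTT TCC ATT ACA TTC TTA TCG — no ATG→stop ORF.
Longest ORF is 9 nt in frame +3 (positions 24–32).

+3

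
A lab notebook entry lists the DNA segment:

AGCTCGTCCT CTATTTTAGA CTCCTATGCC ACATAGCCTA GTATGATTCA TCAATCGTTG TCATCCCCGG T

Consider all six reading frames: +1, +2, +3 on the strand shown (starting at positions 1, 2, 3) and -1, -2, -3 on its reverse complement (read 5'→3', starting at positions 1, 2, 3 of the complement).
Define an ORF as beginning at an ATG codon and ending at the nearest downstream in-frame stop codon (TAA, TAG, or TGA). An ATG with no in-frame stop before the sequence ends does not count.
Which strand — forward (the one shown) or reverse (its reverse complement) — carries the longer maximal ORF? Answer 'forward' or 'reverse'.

Reverse complement (5'→3'): ACCGGGGATGACAACGATTGATGAATCATACTAGGCTATGTGGCATAGGAGTCTAAAATAGAGGACGAGCT
Frame +1: AGC TCG TCC TCT ATT TTA GAC TCC TAT GCC ACA TAG CCT AGT ATG ATT CAT CAA TCG TTG TCA TCC CCG — no ATG→stop ORF.
Frame +2: GCT CGT CCT CTA TTT TAG ACT CCT ATG CCA CAT AGC CTA GTA TGA TTC ATC AAT CGT TGT CAT CCC CGG — ATG at 26, stop TGA at 44 → 21 nt.
Frame +3: CTC GTC CTC TAT TTT AGA CTC CTA TGC CAC ATA GCC TAG TAT GAT TCA TCA ATC GTT GTC ATC CCC GGT — no ATG→stop ORF.
Frame -1: ACC GGG GAT GAC AAC GAT TGA TGA ATC ATA CTA GGC TAT GTG GCA TAG GAG TCT AAA ATA GAG GAC GAG — no ATG→stop ORF.
Frame -2: CCG GGG ATG ACA ACG ATT GAT GAA TCA TAC TAG GCT ATG TGG CAT AGG AGT CTA AAA TAG AGG ACG AGC — ATG at 8, stop TAG at 32 → 27 nt; ATG at 38, stop TAG at 59 → 24 nt.
Frame -3: CGG GGA TGA CAA CGA TTG ATG AAT CAT ACT AGG CTA TGT GGC ATA GGA GTC TAA AAT AGA GGA CGA GCT — ATG at 21, stop TAA at 54 → 36 nt.
Forward-strand max 21 nt; reverse-strand max 36 nt. The reverse strand has the longer ORF.

reverse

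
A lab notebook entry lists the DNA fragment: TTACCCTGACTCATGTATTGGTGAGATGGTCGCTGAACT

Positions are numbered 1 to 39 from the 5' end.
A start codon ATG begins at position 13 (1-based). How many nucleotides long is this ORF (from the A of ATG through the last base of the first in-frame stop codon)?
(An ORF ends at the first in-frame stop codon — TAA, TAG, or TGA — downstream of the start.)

12

Codons from position 13: ATG (13–15), TAT (16–18), TGG (19–21), TGA (22–24).
TGA is the first in-frame stop; ORF spans 13–24, 12 nucleotides.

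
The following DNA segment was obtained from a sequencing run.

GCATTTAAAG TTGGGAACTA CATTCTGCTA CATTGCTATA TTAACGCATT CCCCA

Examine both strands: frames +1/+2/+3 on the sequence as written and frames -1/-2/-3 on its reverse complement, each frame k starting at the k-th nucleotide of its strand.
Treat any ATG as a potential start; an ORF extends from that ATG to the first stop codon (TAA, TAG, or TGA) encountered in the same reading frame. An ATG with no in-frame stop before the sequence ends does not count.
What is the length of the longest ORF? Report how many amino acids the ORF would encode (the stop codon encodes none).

2

Reverse complement (5'→3'): TGGGGAATGCGTTAATATAGCAATGTAGCAGAATGTAGTTCCCAACTTTAAATGC
Frame +1: GCA TTT AAA GTT GGG AAC TAC ATT CTG CTA CAT TGC TAT ATT AAC GCA TTC CCC — no ATG→stop ORF.
Frame +2: CAT TTA AAG TTG GGA ACT ACA TTC TGC TAC ATT GCT ATA TTA ACG CAT TCC CCA — no ATG→stop ORF.
Frame +3: ATT TAA AGT TGG GAA CTA CAT TCT GCT ACA TTG CTA TAT TAA CGC ATT CCC — no ATG→stop ORF.
Frame -1: TGG GGA ATG CGT TAA TAT AGC AAT GTA GCA GAA TGT AGT TCC CAA CTT TAA ATG — ATG at 7, stop TAA at 13 → 9 nt.
Frame -2: GGG GAA TGC GTT AAT ATA GCA ATG TAG CAG AAT GTA GTT CCC AAC TTT AAA TGC — ATG at 23, stop TAG at 26 → 6 nt.
Frame -3: GGG AAT GCG TTA ATA TAG CAA TGT AGC AGA ATG TAG TTC CCA ACT TTA AAT — ATG at 33, stop TAG at 36 → 6 nt.
Longest: frame -1, positions 7–15, 9 nt = 3 codons = 2 aa. → 2 amino acids.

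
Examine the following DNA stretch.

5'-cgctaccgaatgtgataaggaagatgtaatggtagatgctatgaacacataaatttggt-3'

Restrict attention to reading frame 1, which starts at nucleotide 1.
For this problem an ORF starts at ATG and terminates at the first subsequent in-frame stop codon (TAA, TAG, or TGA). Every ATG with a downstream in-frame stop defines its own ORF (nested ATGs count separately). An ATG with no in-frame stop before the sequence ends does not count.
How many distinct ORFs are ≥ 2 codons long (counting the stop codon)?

1

Frame 1: CGC TAC CGA ATG TGA TAA GGA AGA TGT AAT GGT AGA TGC TAT GAA CAC ATA AAT TTG — ATG at 10, stop TGA at 13 → 6 nt.
ORFs ≥ 2 codons: frame 1 10–15 (2 codons). Count = 1.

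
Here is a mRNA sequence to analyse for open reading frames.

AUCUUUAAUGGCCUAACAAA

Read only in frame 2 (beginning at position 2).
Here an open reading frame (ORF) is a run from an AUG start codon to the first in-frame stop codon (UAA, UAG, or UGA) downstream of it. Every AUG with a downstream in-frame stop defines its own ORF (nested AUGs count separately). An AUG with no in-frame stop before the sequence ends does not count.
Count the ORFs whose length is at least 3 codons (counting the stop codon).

1

Frame 2: UCU UUA AUG GCC UAA CAA — AUG at 8, stop UAA at 14 → 9 nt.
ORFs ≥ 3 codons: frame 2 8–16 (3 codons). Count = 1.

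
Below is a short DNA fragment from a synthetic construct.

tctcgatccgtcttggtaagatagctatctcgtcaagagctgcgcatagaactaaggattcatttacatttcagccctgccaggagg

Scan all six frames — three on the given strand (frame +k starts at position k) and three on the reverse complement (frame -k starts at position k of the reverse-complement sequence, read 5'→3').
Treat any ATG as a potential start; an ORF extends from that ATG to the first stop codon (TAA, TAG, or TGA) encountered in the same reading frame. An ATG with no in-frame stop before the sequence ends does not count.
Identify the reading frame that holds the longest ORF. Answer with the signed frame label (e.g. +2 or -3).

Reverse complement (5'→3'): CCTCCTGGCAGGGCTGAAATGTAAATGAATCCTTAGTTCTATGCGCAGCTCTTGACGAGATAGCTATCTTACCAAGACGGATCGAGA
Frame +1: TCT CGA TCC GTC TTG GTA AGA TAG CTA TCT CGT CAA GAG CTG CGC ATA GAA CTA AGG ATT CAT TTA CAT TTC AGC CCT GCC AGG AGG — no ATG→stop ORF.
Frame +2: CTC GAT CCG TCT TGG TAA GAT AGC TAT CTC GTC AAG AGC TGC GCA TAG AAC TAA GGA TTC ATT TAC ATT TCA GCC CTG CCA GGA — no ATG→stop ORF.
Frame +3: TCG ATC CGT CTT GGT AAG ATA GCT ATC TCG TCA AGA GCT GCG CAT AGA ACT AAG GAT TCA TTT ACA TTT CAG CCC TGC CAG GAG — no ATG→stop ORF.
Frame -1: CCT CCT GGC AGG GCT GAA ATG TAA ATG AAT CCT TAG TTC TAT GCG CAG CTC TTG ACG AGA TAG CTA TCT TAC CAA GAC GGA TCG AGA — ATG at 19, stop TAA at 22 → 6 nt; ATG at 25, stop TAG at 34 → 12 nt.
Frame -2: CTC CTG GCA GGG CTG AAA TGT AAA TGA ATC CTT AGT TCT ATG CGC AGC TCT TGA CGA GAT AGC TAT CTT ACC AAG ACG GAT CGA — ATG at 41, stop TGA at 53 → 15 nt.
Frame -3: TCC TGG CAG GGC TGA AAT GTA AAT GAA TCC TTA GTT CTA TGC GCA GCT CTT GAC GAG ATA GCT ATC TTA CCA AGA CGG ATC GAG — no ATG→stop ORF.
Longest ORF is 15 nt in frame -2 (positions 41–55).

-2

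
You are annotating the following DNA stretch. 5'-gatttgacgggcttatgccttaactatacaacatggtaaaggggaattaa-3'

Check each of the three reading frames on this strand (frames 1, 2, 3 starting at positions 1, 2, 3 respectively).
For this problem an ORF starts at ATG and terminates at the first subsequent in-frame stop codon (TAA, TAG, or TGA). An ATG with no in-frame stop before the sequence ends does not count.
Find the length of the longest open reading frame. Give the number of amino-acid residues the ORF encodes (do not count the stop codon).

Frame 1: GAT TTG ACG GGC TTA TGC CTT AAC TAT ACA ACA TGG TAA AGG GGA ATT — no ATG→stop ORF.
Frame 2: ATT TGA CGG GCT TAT GCC TTA ACT ATA CAA CAT GGT AAA GGG GAA TTA — no ATG→stop ORF.
Frame 3: TTT GAC GGG CTT ATG CCT TAA CTA TAC AAC ATG GTA AAG GGG AAT TAA — ATG at 15, stop TAA at 21 → 9 nt; ATG at 33, stop TAA at 48 → 18 nt.
Longest: frame 3, positions 33–50, 18 nt = 6 codons = 5 aa. → 5 amino acids.

5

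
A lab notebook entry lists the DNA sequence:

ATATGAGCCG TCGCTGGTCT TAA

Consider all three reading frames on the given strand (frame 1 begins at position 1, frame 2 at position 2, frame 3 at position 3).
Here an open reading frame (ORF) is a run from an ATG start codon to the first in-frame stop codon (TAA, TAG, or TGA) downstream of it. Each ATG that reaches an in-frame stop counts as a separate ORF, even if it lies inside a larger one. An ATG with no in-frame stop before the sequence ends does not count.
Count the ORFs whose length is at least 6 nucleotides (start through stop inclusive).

Frame 1: ATA TGA GCC GTC GCT GGT CTT — no ATG→stop ORF.
Frame 2: TAT GAG CCG TCG CTG GTC TTA — no ATG→stop ORF.
Frame 3: ATG AGC CGT CGC TGG TCT TAA — ATG at 3, stop TAA at 21 → 21 nt.
ORFs ≥ 6 nucleotides: frame 3 3–23 (21 nucleotides). Count = 1.

1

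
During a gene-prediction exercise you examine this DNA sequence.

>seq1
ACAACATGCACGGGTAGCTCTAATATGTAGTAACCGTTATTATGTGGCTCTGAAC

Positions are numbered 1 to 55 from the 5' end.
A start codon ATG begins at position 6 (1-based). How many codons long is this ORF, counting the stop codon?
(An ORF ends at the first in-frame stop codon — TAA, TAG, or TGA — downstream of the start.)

4

Codons from position 6: ATG (6–8), CAC (9–11), GGG (12–14), TAG (15–17).
TAG is the first in-frame stop; that's 4 codons including the stop.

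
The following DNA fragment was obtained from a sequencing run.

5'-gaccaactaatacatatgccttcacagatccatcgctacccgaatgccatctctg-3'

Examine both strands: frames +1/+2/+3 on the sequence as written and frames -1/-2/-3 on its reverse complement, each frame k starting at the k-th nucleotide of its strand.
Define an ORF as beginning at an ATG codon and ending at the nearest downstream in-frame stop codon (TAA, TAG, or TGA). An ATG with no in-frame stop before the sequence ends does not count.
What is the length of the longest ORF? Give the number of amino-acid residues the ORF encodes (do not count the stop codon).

Reverse complement (5'→3'): CAGAGATGGCATTCGGGTAGCGATGGATCTGTGAAGGCATATGTATTAGTTGGTC
Frame +1: GAC CAA CTA ATA CAT ATG CCT TCA CAG ATC CAT CGC TAC CCG AAT GCC ATC TCT — no ATG→stop ORF.
Frame +2: ACC AAC TAA TAC ATA TGC CTT CAC AGA TCC ATC GCT ACC CGA ATG CCA TCT CTG — no ATG→stop ORF.
Frame +3: CCA ACT AAT ACA TAT GCC TTC ACA GAT CCA TCG CTA CCC GAA TGC CAT CTC — no ATG→stop ORF.
Frame -1: CAG AGA TGG CAT TCG GGT AGC GAT GGA TCT GTG AAG GCA TAT GTA TTA GTT GGT — no ATG→stop ORF.
Frame -2: AGA GAT GGC ATT CGG GTA GCG ATG GAT CTG TGA AGG CAT ATG TAT TAG TTG GTC — ATG at 23, stop TGA at 32 → 12 nt; ATG at 41, stop TAG at 47 → 9 nt.
Frame -3: GAG ATG GCA TTC GGG TAG CGA TGG ATC TGT GAA GGC ATA TGT ATT AGT TGG — ATG at 6, stop TAG at 18 → 15 nt.
Longest: frame -3, positions 6–20, 15 nt = 5 codons = 4 aa. → 4 amino acids.

4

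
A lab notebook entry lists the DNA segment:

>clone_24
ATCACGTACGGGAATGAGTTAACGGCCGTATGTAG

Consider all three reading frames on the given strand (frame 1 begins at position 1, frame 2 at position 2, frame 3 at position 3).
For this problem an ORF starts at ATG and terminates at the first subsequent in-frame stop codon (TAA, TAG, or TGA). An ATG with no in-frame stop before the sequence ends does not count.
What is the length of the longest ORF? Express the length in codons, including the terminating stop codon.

Frame 1: ATC ACG TAC GGG AAT GAG TTA ACG GCC GTA TGT — no ATG→stop ORF.
Frame 2: TCA CGT ACG GGA ATG AGT TAA CGG CCG TAT GTA — ATG at 14, stop TAA at 20 → 9 nt.
Frame 3: CAC GTA CGG GAA TGA GTT AAC GGC CGT ATG TAG — ATG at 30, stop TAG at 33 → 6 nt.
Longest: frame 2, positions 14–22, 9 nt = 3 codons = 2 aa. → 3 codons.

3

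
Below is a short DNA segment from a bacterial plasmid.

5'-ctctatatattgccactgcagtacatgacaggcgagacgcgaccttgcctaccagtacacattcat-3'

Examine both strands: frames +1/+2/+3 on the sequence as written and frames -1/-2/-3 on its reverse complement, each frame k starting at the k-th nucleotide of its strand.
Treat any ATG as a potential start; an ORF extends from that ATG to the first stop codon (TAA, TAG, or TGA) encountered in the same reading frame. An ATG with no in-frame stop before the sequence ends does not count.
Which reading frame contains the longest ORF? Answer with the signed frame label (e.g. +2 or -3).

-2

Reverse complement (5'→3'): ATGAATGTGTACTGGTAGGCAAGGTCGCGTCTCGCCTGTCATGTACTGCAGTGGCAATATATAGAG
Frame +1: CTC TAT ATA TTG CCA CTG CAG TAC ATG ACA GGC GAG ACG CGA CCT TGC CTA CCA GTA CAC ATT CAT — no ATG→stop ORF.
Frame +2: TCT ATA TAT TGC CAC TGC AGT ACA TGA CAG GCG AGA CGC GAC CTT GCC TAC CAG TAC ACA TTC — no ATG→stop ORF.
Frame +3: CTA TAT ATT GCC ACT GCA GTA CAT GAC AGG CGA GAC GCG ACC TTG CCT ACC AGT ACA CAT TCA — no ATG→stop ORF.
Frame -1: ATG AAT GTG TAC TGG TAG GCA AGG TCG CGT CTC GCC TGT CAT GTA CTG CAG TGG CAA TAT ATA GAG — ATG at 1, stop TAG at 16 → 18 nt.
Frame -2: TGA ATG TGT ACT GGT AGG CAA GGT CGC GTC TCG CCT GTC ATG TAC TGC AGT GGC AAT ATA TAG — ATG at 5, stop TAG at 62 → 60 nt; ATG at 41, stop TAG at 62 → 24 nt.
Frame -3: GAA TGT GTA CTG GTA GGC AAG GTC GCG TCT CGC CTG TCA TGT ACT GCA GTG GCA ATA TAT AGA — no ATG→stop ORF.
Longest ORF is 60 nt in frame -2 (positions 5–64).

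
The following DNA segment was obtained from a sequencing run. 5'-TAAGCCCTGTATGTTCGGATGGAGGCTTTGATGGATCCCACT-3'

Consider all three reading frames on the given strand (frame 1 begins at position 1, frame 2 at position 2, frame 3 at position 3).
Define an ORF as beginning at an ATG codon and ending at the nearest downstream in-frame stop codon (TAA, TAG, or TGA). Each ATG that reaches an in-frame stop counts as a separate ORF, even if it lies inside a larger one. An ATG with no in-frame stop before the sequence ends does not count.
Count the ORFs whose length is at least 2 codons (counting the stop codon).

1

Frame 1: TAA GCC CTG TAT GTT CGG ATG GAG GCT TTG ATG GAT CCC ACT — no ATG→stop ORF.
Frame 2: AAG CCC TGT ATG TTC GGA TGG AGG CTT TGA TGG ATC CCA — ATG at 11, stop TGA at 29 → 21 nt.
Frame 3: AGC CCT GTA TGT TCG GAT GGA GGC TTT GAT GGA TCC CAC — no ATG→stop ORF.
ORFs ≥ 2 codons: frame 2 11–31 (7 codons). Count = 1.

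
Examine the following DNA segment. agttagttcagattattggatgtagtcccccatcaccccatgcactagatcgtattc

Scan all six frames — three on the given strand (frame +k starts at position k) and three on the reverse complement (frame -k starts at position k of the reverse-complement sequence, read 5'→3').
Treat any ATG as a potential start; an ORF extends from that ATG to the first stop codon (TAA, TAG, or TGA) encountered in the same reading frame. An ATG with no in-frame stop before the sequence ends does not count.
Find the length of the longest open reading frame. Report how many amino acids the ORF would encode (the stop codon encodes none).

6

Reverse complement (5'→3'): GAATACGATCTAGTGCATGGGGTGATGGGGGACTACATCCAATAATCTGAACTAACT
Frame +1: AGT TAG TTC AGA TTA TTG GAT GTA GTC CCC CAT CAC CCC ATG CAC TAG ATC GTA TTC — ATG at 40, stop TAG at 46 → 9 nt.
Frame +2: GTT AGT TCA GAT TAT TGG ATG TAG TCC CCC ATC ACC CCA TGC ACT AGA TCG TAT — ATG at 20, stop TAG at 23 → 6 nt.
Frame +3: TTA GTT CAG ATT ATT GGA TGT AGT CCC CCA TCA CCC CAT GCA CTA GAT CGT ATT — no ATG→stop ORF.
Frame -1: GAA TAC GAT CTA GTG CAT GGG GTG ATG GGG GAC TAC ATC CAA TAA TCT GAA CTA ACT — ATG at 25, stop TAA at 43 → 21 nt.
Frame -2: AAT ACG ATC TAG TGC ATG GGG TGA TGG GGG ACT ACA TCC AAT AAT CTG AAC TAA — ATG at 17, stop TGA at 23 → 9 nt.
Frame -3: ATA CGA TCT AGT GCA TGG GGT GAT GGG GGA CTA CAT CCA ATA ATC TGA ACT AAC — no ATG→stop ORF.
Longest: frame -1, positions 25–45, 21 nt = 7 codons = 6 aa. → 6 amino acids.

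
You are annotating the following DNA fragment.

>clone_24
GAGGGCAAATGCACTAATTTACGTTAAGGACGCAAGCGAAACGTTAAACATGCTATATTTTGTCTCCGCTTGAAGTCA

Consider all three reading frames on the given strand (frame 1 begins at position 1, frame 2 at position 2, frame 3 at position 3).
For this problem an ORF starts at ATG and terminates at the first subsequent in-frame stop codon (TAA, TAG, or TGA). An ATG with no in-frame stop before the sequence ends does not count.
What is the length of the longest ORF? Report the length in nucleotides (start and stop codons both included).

Frame 1: GAG GGC AAA TGC ACT AAT TTA CGT TAA GGA CGC AAG CGA AAC GTT AAA CAT GCT ATA TTT TGT CTC CGC TTG AAG TCA — no ATG→stop ORF.
Frame 2: AGG GCA AAT GCA CTA ATT TAC GTT AAG GAC GCA AGC GAA ACG TTA AAC ATG CTA TAT TTT GTC TCC GCT TGA AGT — ATG at 50, stop TGA at 71 → 24 nt.
Frame 3: GGG CAA ATG CAC TAA TTT ACG TTA AGG ACG CAA GCG AAA CGT TAA ACA TGC TAT ATT TTG TCT CCG CTT GAA GTC — ATG at 9, stop TAA at 15 → 9 nt.
Longest: frame 2, positions 50–73, 24 nt = 8 codons = 7 aa. → 24 nucleotides.

24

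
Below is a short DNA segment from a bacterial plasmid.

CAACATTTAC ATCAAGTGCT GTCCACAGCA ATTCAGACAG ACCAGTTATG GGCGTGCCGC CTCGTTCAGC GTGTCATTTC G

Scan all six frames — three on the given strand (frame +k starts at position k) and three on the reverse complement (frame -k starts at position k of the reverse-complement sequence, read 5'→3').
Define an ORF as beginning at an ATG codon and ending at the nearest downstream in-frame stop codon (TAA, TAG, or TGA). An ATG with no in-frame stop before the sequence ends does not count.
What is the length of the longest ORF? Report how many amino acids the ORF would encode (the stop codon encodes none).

3

Reverse complement (5'→3'): CGAAATGACACGCTGAACGAGGCGGCACGCCCATAACTGGTCTGTCTGAATTGCTGTGGACAGCACTTGATGTAAATGTTG
Frame +1: CAA CAT TTA CAT CAA GTG CTG TCC ACA GCA ATT CAG ACA GAC CAG TTA TGG GCG TGC CGC CTC GTT CAG CGT GTC ATT TCG — no ATG→stop ORF.
Frame +2: AAC ATT TAC ATC AAG TGC TGT CCA CAG CAA TTC AGA CAG ACC AGT TAT GGG CGT GCC GCC TCG TTC AGC GTG TCA TTT — no ATG→stop ORF.
Frame +3: ACA TTT ACA TCA AGT GCT GTC CAC AGC AAT TCA GAC AGA CCA GTT ATG GGC GTG CCG CCT CGT TCA GCG TGT CAT TTC — no ATG→stop ORF.
Frame -1: CGA AAT GAC ACG CTG AAC GAG GCG GCA CGC CCA TAA CTG GTC TGT CTG AAT TGC TGT GGA CAG CAC TTG ATG TAA ATG TTG — ATG at 70, stop TAA at 73 → 6 nt.
Frame -2: GAA ATG ACA CGC TGA ACG AGG CGG CAC GCC CAT AAC TGG TCT GTC TGA ATT GCT GTG GAC AGC ACT TGA TGT AAA TGT — ATG at 5, stop TGA at 14 → 12 nt.
Frame -3: AAA TGA CAC GCT GAA CGA GGC GGC ACG CCC ATA ACT GGT CTG TCT GAA TTG CTG TGG ACA GCA CTT GAT GTA AAT GTT — no ATG→stop ORF.
Longest: frame -2, positions 5–16, 12 nt = 4 codons = 3 aa. → 3 amino acids.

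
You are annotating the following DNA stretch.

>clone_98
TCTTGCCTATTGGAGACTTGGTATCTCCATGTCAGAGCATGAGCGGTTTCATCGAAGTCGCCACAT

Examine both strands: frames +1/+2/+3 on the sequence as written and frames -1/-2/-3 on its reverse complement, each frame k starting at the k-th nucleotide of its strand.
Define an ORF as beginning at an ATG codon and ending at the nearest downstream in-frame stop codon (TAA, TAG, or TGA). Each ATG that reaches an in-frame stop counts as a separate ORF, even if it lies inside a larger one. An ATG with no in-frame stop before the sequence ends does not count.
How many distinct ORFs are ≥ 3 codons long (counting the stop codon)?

Reverse complement (5'→3'): ATGTGGCGACTTCGATGAAACCGCTCATGCTCTGACATGGAGATACCAAGTCTCCAATAGGCAAGA
Frame +1: TCT TGC CTA TTG GAG ACT TGG TAT CTC CAT GTC AGA GCA TGA GCG GTT TCA TCG AAG TCG CCA CAT — no ATG→stop ORF.
Frame +2: CTT GCC TAT TGG AGA CTT GGT ATC TCC ATG TCA GAG CAT GAG CGG TTT CAT CGA AGT CGC CAC — no ATG→stop ORF.
Frame +3: TTG CCT ATT GGA GAC TTG GTA TCT CCA TGT CAG AGC ATG AGC GGT TTC ATC GAA GTC GCC ACA — no ATG→stop ORF.
Frame -1: ATG TGG CGA CTT CGA TGA AAC CGC TCA TGC TCT GAC ATG GAG ATA CCA AGT CTC CAA TAG GCA AGA — ATG at 1, stop TGA at 16 → 18 nt; ATG at 37, stop TAG at 58 → 24 nt.
Frame -2: TGT GGC GAC TTC GAT GAA ACC GCT CAT GCT CTG ACA TGG AGA TAC CAA GTC TCC AAT AGG CAA — no ATG→stop ORF.
Frame -3: GTG GCG ACT TCG ATG AAA CCG CTC ATG CTC TGA CAT GGA GAT ACC AAG TCT CCA ATA GGC AAG — ATG at 15, stop TGA at 33 → 21 nt; ATG at 27, stop TGA at 33 → 9 nt.
ORFs ≥ 3 codons: frame -1 1–18 (6 codons), frame -1 37–60 (8 codons), frame -3 15–35 (7 codons), frame -3 27–35 (3 codons). Count = 4.

4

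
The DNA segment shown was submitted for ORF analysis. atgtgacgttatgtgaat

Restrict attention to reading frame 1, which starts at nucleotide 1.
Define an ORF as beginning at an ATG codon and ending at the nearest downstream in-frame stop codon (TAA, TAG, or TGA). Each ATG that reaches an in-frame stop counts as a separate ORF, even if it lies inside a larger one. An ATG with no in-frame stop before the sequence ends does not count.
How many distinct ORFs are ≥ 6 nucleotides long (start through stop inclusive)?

1

Frame 1: ATG TGA CGT TAT GTG AAT — ATG at 1, stop TGA at 4 → 6 nt.
ORFs ≥ 6 nucleotides: frame 1 1–6 (6 nucleotides). Count = 1.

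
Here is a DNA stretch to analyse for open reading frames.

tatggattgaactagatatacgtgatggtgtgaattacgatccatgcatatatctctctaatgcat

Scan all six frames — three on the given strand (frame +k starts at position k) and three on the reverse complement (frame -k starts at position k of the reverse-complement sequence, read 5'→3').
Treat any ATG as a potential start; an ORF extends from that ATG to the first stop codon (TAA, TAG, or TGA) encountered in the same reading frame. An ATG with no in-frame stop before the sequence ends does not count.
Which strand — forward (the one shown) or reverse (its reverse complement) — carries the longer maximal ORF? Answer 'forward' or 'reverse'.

forward

Reverse complement (5'→3'): ATGCATTAGAGAGATATATGCATGGATCGTAATTCACACCATCACGTATATCTAGTTCAATCCATA
Frame +1: TAT GGA TTG AAC TAG ATA TAC GTG ATG GTG TGA ATT ACG ATC CAT GCA TAT ATC TCT CTA ATG CAT — ATG at 25, stop TGA at 31 → 9 nt.
Frame +2: ATG GAT TGA ACT AGA TAT ACG TGA TGG TGT GAA TTA CGA TCC ATG CAT ATA TCT CTC TAA TGC — ATG at 2, stop TGA at 8 → 9 nt; ATG at 44, stop TAA at 59 → 18 nt.
Frame +3: TGG ATT GAA CTA GAT ATA CGT GAT GGT GTG AAT TAC GAT CCA TGC ATA TAT CTC TCT AAT GCA — no ATG→stop ORF.
Frame -1: ATG CAT TAG AGA GAT ATA TGC ATG GAT CGT AAT TCA CAC CAT CAC GTA TAT CTA GTT CAA TCC ATA — ATG at 1, stop TAG at 7 → 9 nt.
Frame -2: TGC ATT AGA GAG ATA TAT GCA TGG ATC GTA ATT CAC ACC ATC ACG TAT ATC TAG TTC AAT CCA — no ATG→stop ORF.
Frame -3: GCA TTA GAG AGA TAT ATG CAT GGA TCG TAA TTC ACA CCA TCA CGT ATA TCT AGT TCA ATC CAT — ATG at 18, stop TAA at 30 → 15 nt.
Forward-strand max 18 nt; reverse-strand max 15 nt. The forward strand has the longer ORF.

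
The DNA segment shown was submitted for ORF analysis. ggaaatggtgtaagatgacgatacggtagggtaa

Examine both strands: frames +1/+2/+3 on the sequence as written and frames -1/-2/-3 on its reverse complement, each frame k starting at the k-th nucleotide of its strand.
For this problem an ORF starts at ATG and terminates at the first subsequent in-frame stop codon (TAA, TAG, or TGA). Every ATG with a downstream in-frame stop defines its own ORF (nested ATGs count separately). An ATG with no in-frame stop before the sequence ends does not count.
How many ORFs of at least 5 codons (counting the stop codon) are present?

Reverse complement (5'→3'): TTACCCTACCGTATCGTCATCTTACACCATTTCC
Frame +1: GGA AAT GGT GTA AGA TGA CGA TAC GGT AGG GTA — no ATG→stop ORF.
Frame +2: GAA ATG GTG TAA GAT GAC GAT ACG GTA GGG TAA — ATG at 5, stop TAA at 11 → 9 nt.
Frame +3: AAA TGG TGT AAG ATG ACG ATA CGG TAG GGT — ATG at 15, stop TAG at 27 → 15 nt.
Frame -1: TTA CCC TAC CGT ATC GTC ATC TTA CAC CAT TTC — no ATG→stop ORF.
Frame -2: TAC CCT ACC GTA TCG TCA TCT TAC ACC ATT TCC — no ATG→stop ORF.
Frame -3: ACC CTA CCG TAT CGT CAT CTT ACA CCA TTT — no ATG→stop ORF.
ORFs ≥ 5 codons: frame +3 15–29 (5 codons). Count = 1.

1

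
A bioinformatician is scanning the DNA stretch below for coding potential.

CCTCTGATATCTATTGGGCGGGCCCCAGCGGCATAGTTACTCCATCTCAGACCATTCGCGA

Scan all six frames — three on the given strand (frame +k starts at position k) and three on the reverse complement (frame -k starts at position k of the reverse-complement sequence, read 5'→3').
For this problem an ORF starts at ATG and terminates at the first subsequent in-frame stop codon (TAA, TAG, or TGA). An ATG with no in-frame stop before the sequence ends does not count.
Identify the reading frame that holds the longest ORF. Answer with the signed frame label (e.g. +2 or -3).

Reverse complement (5'→3'): TCGCGAATGGTCTGAGATGGAGTAACTATGCCGCTGGGGCCCGCCCAATAGATATCAGAGG
Frame +1: CCT CTG ATA TCT ATT GGG CGG GCC CCA GCG GCA TAG TTA CTC CAT CTC AGA CCA TTC GCG — no ATG→stop ORF.
Frame +2: CTC TGA TAT CTA TTG GGC GGG CCC CAG CGG CAT AGT TAC TCC ATC TCA GAC CAT TCG CGA — no ATG→stop ORF.
Frame +3: TCT GAT ATC TAT TGG GCG GGC CCC AGC GGC ATA GTT ACT CCA TCT CAG ACC ATT CGC — no ATG→stop ORF.
Frame -1: TCG CGA ATG GTC TGA GAT GGA GTA ACT ATG CCG CTG GGG CCC GCC CAA TAG ATA TCA GAG — ATG at 7, stop TGA at 13 → 9 nt; ATG at 28, stop TAG at 49 → 24 nt.
Frame -2: CGC GAA TGG TCT GAG ATG GAG TAA CTA TGC CGC TGG GGC CCG CCC AAT AGA TAT CAG AGG — ATG at 17, stop TAA at 23 → 9 nt.
Frame -3: GCG AAT GGT CTG AGA TGG AGT AAC TAT GCC GCT GGG GCC CGC CCA ATA GAT ATC AGA — no ATG→stop ORF.
Longest ORF is 24 nt in frame -1 (positions 28–51).

-1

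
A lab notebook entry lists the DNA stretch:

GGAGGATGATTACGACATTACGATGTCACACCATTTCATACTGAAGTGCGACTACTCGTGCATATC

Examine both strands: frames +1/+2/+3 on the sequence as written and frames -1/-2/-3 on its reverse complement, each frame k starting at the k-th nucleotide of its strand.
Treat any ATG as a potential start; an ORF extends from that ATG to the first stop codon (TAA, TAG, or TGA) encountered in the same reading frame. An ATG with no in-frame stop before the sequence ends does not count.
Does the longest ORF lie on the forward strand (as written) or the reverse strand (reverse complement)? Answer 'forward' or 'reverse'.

Reverse complement (5'→3'): GATATGCACGAGTAGTCGCACTTCAGTATGAAATGGTGTGACATCGTAATGTCGTAATCATCCTCC
Frame +1: GGA GGA TGA TTA CGA CAT TAC GAT GTC ACA CCA TTT CAT ACT GAA GTG CGA CTA CTC GTG CAT ATC — no ATG→stop ORF.
Frame +2: GAG GAT GAT TAC GAC ATT ACG ATG TCA CAC CAT TTC ATA CTG AAG TGC GAC TAC TCG TGC ATA — no ATG→stop ORF.
Frame +3: AGG ATG ATT ACG ACA TTA CGA TGT CAC ACC ATT TCA TAC TGA AGT GCG ACT ACT CGT GCA TAT — ATG at 6, stop TGA at 42 → 39 nt.
Frame -1: GAT ATG CAC GAG TAG TCG CAC TTC AGT ATG AAA TGG TGT GAC ATC GTA ATG TCG TAA TCA TCC TCC — ATG at 4, stop TAG at 13 → 12 nt; ATG at 28, stop TAA at 55 → 30 nt; ATG at 49, stop TAA at 55 → 9 nt.
Frame -2: ATA TGC ACG AGT AGT CGC ACT TCA GTA TGA AAT GGT GTG ACA TCG TAA TGT CGT AAT CAT CCT — no ATG→stop ORF.
Frame -3: TAT GCA CGA GTA GTC GCA CTT CAG TAT GAA ATG GTG TGA CAT CGT AAT GTC GTA ATC ATC CTC — ATG at 33, stop TGA at 39 → 9 nt.
Forward-strand max 39 nt; reverse-strand max 30 nt. The forward strand has the longer ORF.

forward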